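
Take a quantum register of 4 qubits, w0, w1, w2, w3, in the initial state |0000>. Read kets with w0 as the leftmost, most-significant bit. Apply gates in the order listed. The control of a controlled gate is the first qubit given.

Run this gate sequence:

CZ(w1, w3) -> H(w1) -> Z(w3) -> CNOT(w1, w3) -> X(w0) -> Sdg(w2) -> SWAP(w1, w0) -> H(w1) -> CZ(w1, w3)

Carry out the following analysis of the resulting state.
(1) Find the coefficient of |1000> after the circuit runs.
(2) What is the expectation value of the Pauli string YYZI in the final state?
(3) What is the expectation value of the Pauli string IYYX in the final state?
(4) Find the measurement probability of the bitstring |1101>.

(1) The final state's coefficient on |1000> equals 0.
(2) The observable YYZI averages to 0.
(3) The observable IYYX averages to 0.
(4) A full measurement returns |1101> with probability 1/4.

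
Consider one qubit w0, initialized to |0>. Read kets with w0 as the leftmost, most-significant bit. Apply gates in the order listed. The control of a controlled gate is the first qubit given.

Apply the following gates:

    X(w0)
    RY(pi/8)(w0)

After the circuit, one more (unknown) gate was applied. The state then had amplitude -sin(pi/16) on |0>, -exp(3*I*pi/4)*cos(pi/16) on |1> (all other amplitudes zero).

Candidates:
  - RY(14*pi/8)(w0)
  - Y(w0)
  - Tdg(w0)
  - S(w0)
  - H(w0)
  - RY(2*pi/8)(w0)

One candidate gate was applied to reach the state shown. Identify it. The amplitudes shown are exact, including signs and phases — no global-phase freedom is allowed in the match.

The applied gate was Tdg(w0).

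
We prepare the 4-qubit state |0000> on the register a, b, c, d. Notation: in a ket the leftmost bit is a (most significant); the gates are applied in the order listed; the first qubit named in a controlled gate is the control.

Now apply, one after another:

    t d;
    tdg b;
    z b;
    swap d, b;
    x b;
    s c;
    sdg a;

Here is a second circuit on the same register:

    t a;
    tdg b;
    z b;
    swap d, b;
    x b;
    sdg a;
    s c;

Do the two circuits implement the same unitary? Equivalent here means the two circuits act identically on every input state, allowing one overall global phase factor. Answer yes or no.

No — the two circuits implement different unitaries, even allowing a global phase.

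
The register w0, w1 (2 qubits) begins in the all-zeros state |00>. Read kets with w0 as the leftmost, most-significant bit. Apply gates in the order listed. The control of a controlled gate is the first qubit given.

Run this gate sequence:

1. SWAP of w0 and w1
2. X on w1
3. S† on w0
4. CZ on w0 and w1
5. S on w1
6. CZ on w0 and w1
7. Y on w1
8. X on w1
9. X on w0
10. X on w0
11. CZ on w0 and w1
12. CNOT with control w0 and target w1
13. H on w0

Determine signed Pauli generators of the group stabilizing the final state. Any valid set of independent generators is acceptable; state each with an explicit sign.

The stabilizer group can be generated by +XI, -IZ, among other valid generating sets.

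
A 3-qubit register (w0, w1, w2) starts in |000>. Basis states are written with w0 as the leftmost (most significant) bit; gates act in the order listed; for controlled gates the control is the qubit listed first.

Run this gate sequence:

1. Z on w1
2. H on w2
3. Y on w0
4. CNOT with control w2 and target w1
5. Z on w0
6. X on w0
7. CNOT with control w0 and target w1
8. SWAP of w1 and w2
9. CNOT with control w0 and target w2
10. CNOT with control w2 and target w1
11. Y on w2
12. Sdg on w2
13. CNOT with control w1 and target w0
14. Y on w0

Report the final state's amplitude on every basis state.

The final amplitudes are -sqrt(2)*I/2 on |100>, sqrt(2)/2 on |101>, and 0 on every other basis state.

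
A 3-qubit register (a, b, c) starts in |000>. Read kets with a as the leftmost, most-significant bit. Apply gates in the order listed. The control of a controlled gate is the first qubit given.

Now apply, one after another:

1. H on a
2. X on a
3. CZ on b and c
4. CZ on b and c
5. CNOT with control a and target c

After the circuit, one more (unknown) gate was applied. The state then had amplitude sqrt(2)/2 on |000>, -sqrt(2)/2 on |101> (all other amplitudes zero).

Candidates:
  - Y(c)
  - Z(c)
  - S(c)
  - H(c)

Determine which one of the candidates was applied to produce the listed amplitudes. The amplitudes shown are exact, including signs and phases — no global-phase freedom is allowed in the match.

The applied gate was Z(c). Key observation: gates 3-4 undo each other exactly, leaving only the rest of the circuit to track.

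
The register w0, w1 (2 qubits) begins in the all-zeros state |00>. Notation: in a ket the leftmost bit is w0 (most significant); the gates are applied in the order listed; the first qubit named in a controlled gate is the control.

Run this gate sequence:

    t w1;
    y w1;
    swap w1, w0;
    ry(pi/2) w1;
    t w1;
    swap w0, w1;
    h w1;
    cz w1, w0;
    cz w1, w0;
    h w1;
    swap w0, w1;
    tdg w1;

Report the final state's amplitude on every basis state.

After the circuit, the state carries amplitude 0 on |00>, 0 on |01>, sqrt(2)*I/2 on |10>, sqrt(2)*I/2 on |11>. Key observation: steps 5-12 multiply out to the identity, so the circuit reduces to the remaining gates.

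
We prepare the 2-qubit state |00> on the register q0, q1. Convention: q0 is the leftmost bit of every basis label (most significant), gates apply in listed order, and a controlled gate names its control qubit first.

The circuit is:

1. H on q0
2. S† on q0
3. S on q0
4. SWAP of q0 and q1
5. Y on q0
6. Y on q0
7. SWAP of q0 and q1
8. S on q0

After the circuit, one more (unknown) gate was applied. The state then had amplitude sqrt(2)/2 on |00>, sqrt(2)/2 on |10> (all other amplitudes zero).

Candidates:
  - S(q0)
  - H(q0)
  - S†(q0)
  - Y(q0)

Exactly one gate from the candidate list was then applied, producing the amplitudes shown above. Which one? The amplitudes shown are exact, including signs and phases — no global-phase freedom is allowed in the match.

It was S†(q0) that produced the state shown. Key observation: the block from step 4 through step 7 cancels to the identity and can be dropped.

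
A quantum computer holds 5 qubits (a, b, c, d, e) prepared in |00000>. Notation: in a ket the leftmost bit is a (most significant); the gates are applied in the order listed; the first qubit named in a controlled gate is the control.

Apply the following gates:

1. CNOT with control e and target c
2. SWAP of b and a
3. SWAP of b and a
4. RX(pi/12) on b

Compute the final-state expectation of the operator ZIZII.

The observable ZIZII averages to 1. Key observation: gates 2-3 undo each other exactly, leaving only the rest of the circuit to track.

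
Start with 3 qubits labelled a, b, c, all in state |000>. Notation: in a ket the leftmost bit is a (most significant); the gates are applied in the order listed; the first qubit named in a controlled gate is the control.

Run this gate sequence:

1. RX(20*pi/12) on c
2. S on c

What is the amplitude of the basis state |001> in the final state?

The final state's coefficient on |001> equals 1/2.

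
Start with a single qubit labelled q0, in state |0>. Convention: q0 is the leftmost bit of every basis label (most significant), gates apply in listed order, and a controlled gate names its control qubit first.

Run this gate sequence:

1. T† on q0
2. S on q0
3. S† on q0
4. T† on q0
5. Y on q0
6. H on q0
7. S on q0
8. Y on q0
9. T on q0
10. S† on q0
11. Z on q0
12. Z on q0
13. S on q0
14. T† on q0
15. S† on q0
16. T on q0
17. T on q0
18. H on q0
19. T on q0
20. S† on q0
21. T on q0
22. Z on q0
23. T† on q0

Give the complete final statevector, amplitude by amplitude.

The resulting statevector has amplitude -1/2 - I/2 on |0>, (1 - I)*exp(3*I*pi/4)/2 on |1>. Key observation: steps 10-13 multiply out to the identity, so the circuit reduces to the remaining gates.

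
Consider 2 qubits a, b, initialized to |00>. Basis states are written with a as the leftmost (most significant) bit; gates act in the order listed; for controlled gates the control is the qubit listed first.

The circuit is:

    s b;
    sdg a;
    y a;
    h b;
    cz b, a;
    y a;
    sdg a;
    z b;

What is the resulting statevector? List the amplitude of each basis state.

The resulting statevector has amplitude sqrt(2)/2 on |00>, sqrt(2)/2 on |01>, 0 on |10>, 0 on |11>.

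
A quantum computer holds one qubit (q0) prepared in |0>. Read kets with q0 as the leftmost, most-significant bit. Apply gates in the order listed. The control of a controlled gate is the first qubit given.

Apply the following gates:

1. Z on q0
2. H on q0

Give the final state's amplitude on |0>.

|0> carries amplitude sqrt(2)/2 in the final state.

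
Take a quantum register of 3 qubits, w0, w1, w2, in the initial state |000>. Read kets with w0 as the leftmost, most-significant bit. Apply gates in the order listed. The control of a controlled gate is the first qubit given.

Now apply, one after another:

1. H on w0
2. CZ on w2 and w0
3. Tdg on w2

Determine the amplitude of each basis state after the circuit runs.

The resulting statevector has amplitude sqrt(2)/2 on |000>, sqrt(2)/2 on |100>, and 0 on every other basis state.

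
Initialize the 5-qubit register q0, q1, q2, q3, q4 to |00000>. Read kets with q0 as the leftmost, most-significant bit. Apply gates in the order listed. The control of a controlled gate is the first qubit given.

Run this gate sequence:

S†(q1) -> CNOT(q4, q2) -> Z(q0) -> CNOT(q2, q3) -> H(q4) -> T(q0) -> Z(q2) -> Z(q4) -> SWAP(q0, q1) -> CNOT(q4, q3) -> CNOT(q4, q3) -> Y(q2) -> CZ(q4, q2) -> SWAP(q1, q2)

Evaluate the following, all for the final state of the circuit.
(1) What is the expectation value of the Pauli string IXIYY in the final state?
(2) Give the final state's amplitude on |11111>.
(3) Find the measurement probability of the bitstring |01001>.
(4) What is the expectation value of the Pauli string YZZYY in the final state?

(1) The observable IXIYY averages to 0.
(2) The amplitude on |11111> is 0.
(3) A full measurement returns |01001> with probability 1/2.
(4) The observable YZZYY averages to 0.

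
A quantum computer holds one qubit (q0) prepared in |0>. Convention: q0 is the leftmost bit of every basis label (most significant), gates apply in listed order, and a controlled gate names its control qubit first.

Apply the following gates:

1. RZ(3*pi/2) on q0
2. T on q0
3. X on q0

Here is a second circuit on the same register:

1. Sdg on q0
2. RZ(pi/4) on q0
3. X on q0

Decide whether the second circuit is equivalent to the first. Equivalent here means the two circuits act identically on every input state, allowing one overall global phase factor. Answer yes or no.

Yes, they are equivalent — the unitaries differ by at most a global phase.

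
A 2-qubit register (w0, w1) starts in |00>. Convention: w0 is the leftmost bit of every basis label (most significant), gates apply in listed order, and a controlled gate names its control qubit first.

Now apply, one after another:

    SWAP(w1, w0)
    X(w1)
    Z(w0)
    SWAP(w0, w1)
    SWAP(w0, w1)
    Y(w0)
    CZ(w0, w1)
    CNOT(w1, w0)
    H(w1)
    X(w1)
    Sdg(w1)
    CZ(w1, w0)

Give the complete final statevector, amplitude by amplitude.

The resulting statevector has amplitude sqrt(2)*I/2 on |00>, -sqrt(2)/2 on |01>, 0 on |10>, 0 on |11>.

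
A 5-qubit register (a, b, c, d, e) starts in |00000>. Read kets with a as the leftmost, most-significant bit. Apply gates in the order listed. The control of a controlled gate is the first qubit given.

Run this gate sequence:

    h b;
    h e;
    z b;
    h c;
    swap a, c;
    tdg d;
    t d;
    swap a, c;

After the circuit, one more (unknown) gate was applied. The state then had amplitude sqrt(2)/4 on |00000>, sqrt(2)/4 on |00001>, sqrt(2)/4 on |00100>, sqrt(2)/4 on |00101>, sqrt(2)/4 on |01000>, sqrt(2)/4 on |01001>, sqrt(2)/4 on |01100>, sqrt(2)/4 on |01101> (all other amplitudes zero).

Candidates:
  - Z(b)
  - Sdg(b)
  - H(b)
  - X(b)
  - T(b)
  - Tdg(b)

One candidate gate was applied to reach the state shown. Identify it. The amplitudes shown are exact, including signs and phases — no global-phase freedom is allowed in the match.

The unique candidate consistent with the amplitudes is Z(b).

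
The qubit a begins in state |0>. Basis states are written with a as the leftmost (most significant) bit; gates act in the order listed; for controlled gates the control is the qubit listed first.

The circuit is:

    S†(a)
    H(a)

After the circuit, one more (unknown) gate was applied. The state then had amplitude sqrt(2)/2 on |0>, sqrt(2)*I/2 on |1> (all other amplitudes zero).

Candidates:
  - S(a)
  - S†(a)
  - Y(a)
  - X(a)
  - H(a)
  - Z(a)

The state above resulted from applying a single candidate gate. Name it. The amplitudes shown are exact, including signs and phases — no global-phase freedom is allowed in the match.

The unique candidate consistent with the amplitudes is S(a).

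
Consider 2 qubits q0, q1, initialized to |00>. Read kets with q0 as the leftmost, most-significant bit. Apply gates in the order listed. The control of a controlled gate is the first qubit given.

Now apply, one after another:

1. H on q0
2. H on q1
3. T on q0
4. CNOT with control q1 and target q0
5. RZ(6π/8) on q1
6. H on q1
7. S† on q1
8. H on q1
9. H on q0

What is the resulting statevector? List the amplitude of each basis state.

After the circuit, the state carries amplitude -sqrt(2)*exp(I*pi/8)/4 on |00>, sqrt(2)*(1 - exp(3*I*pi/4) + exp(I*pi/4))*exp(I*pi/8)/4 on |01>, -sqrt(2)*exp(I*pi/8)/4 on |10>, sqrt(2)*(1 - exp(I*pi/4) + exp(3*I*pi/4))*exp(I*pi/8)/4 on |11>.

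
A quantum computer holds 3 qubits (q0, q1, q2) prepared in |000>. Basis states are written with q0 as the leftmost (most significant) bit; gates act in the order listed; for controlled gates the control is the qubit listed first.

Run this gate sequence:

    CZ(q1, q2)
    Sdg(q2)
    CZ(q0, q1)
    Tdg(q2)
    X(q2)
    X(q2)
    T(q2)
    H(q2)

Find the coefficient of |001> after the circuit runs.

|001> carries amplitude sqrt(2)/2 in the final state. Key observation: gates 4-7 undo each other exactly, leaving only the rest of the circuit to track.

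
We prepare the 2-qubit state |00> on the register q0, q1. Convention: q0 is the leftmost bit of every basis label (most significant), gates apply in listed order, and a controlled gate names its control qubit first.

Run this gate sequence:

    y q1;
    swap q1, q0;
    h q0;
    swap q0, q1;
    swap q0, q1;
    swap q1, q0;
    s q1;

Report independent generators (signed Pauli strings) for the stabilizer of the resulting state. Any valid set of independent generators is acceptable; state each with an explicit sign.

The final state is stabilized by the group generated by -IY, +ZI; other independent generating sets are equally valid.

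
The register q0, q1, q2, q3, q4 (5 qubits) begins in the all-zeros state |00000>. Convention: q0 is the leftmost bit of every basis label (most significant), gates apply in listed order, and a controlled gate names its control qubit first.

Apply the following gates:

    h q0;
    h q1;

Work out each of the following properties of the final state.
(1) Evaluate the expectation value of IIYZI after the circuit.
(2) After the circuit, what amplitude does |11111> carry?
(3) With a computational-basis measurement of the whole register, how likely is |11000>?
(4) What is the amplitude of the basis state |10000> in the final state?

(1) In the final state, IIYZI has expectation 0.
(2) The amplitude on |11111> is 0.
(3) The probability of measuring |11000> is 1/4.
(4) The final state's coefficient on |10000> equals 1/2.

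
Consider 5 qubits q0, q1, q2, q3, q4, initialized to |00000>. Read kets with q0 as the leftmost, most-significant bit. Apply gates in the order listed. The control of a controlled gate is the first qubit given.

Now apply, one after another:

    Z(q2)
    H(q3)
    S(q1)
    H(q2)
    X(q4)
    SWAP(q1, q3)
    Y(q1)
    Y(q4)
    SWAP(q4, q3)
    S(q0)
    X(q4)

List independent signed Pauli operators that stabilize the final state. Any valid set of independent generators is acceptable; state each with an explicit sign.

The final state is stabilized by the group generated by -IXIII, +IIXII, +ZIIII, +IIIZI, -IIIIZ; other independent generating sets are equally valid.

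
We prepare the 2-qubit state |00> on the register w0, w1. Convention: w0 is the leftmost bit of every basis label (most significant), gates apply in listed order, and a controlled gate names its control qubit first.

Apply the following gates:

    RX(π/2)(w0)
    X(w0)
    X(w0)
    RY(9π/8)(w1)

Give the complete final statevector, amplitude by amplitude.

The final amplitudes are -sqrt(2)*sin(pi/16)/2 on |00>, sqrt(2)*cos(pi/16)/2 on |01>, sqrt(2)*I*sin(pi/16)/2 on |10>, -sqrt(2)*I*cos(pi/16)/2 on |11>. Key observation: the block from step 2 through step 3 cancels to the identity and can be dropped.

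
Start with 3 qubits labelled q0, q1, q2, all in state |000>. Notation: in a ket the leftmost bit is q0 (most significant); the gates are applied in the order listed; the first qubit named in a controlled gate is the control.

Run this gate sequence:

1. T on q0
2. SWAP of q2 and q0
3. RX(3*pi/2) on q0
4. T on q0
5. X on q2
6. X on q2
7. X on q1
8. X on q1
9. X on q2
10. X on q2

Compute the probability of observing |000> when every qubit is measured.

A full measurement returns |000> with probability 1/2. Key observation: gates 5-10 undo each other exactly, leaving only the rest of the circuit to track.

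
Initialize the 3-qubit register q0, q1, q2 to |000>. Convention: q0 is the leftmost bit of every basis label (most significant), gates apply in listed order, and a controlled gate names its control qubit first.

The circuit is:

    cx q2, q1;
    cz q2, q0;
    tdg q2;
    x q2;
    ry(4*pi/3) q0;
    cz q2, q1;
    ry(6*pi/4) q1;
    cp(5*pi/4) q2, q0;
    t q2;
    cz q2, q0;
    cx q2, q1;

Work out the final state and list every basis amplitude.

After the circuit, the state carries amplitude 0 on |000>, -sqrt(2)*exp(I*pi/4)/4 on |001>, 0 on |010>, sqrt(2)*exp(I*pi/4)/4 on |011>, 0 on |100>, sqrt(6)*I/4 on |101>, 0 on |110>, -sqrt(6)*I/4 on |111>.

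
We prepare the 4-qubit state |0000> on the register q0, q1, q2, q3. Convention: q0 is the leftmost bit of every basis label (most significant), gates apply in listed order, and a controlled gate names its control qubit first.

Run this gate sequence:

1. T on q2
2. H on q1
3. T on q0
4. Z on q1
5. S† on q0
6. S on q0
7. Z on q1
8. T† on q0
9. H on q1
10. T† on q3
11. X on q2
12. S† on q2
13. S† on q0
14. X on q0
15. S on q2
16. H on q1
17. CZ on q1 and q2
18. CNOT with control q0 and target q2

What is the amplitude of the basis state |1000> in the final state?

The final state's coefficient on |1000> equals sqrt(2)/2.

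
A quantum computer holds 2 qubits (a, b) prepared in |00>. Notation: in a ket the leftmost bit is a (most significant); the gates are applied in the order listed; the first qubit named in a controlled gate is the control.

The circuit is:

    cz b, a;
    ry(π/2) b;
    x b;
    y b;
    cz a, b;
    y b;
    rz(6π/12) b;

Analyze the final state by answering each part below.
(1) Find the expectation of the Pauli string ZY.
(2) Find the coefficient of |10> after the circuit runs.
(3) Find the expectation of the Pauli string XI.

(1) In the final state, ZY has expectation 1.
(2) The amplitude on |10> is 0.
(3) In the final state, XI has expectation 0.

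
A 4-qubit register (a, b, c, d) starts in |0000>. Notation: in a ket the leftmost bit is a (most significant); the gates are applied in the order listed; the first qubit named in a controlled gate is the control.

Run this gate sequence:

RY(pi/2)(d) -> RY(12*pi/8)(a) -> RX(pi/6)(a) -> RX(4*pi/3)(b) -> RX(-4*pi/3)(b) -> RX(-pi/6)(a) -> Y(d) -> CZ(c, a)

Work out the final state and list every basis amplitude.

The final amplitudes are I/2 on |0000>, -I/2 on |0001>, -I/2 on |1000>, I/2 on |1001>, and 0 on every other basis state.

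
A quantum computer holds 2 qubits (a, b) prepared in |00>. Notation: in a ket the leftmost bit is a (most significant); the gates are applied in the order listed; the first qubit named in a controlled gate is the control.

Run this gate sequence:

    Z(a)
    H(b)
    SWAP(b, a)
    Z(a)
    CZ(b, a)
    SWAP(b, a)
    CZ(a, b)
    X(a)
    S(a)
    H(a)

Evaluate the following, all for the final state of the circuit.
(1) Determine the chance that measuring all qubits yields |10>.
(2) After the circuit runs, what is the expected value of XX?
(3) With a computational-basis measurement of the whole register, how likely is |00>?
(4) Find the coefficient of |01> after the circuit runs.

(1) A full measurement returns |10> with probability 1/4.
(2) The expectation value of XX is 1.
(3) The probability of measuring |00> is 1/4.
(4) The amplitude on |01> is -I/2.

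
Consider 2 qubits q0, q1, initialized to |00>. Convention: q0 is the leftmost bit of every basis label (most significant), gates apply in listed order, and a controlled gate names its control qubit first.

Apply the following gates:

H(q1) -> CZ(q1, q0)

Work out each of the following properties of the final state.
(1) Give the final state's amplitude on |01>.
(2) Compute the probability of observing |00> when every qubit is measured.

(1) The final state's coefficient on |01> equals sqrt(2)/2.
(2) A full measurement returns |00> with probability 1/2.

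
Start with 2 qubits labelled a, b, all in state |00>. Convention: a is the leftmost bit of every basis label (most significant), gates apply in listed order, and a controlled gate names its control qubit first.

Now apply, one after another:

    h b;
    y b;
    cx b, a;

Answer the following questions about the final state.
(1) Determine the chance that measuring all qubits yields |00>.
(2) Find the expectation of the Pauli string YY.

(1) The probability of measuring |00> is 1/2.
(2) The observable YY averages to 1.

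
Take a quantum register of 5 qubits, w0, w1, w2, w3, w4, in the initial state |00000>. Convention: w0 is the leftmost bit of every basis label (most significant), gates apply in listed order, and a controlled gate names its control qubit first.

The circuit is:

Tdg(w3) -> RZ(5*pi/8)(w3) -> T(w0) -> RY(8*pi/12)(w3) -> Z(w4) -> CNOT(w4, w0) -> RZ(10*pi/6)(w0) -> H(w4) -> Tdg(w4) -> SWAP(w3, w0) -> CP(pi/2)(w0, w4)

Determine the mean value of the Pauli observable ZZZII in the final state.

The expectation value of ZZZII is -1/2.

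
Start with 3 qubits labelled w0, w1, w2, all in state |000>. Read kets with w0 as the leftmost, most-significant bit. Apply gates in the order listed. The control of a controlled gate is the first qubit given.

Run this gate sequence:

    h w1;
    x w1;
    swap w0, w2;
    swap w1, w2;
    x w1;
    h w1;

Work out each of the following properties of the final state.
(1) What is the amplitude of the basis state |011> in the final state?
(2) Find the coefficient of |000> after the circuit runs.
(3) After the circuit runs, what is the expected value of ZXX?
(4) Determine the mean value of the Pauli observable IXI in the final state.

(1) The amplitude on |011> is -1/2.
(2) The amplitude on |000> is 1/2.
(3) The expectation value of ZXX is -1.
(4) In the final state, IXI has expectation -1.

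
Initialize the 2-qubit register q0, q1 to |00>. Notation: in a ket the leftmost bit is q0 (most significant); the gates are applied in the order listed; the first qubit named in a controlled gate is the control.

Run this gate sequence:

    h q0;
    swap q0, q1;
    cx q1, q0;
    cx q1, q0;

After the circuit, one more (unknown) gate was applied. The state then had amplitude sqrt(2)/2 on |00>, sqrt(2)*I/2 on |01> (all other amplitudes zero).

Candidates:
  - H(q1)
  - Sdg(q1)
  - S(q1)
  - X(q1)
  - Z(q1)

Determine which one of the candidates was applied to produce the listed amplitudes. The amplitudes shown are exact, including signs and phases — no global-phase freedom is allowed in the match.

It was S(q1) that produced the state shown. Key observation: gates 3-4 undo each other exactly, leaving only the rest of the circuit to track.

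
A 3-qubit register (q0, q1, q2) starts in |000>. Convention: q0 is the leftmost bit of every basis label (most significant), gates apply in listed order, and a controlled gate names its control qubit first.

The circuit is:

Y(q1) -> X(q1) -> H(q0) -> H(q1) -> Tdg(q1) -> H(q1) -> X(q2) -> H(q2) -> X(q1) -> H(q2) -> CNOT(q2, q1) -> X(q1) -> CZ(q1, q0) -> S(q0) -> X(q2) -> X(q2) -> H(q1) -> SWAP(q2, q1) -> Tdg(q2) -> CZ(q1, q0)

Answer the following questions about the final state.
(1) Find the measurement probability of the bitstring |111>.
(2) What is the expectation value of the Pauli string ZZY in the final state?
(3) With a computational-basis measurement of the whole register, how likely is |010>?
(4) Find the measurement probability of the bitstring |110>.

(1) A full measurement returns |111> with probability 1/4.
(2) In the final state, ZZY has expectation -1/2.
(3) A full measurement returns |010> with probability 1/4.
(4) A full measurement returns |110> with probability 1/4.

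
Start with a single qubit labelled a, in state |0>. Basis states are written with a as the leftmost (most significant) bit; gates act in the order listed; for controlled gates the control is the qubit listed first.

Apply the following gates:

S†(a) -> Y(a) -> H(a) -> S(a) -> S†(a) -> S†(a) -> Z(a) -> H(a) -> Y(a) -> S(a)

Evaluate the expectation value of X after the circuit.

The expectation value of X is -1.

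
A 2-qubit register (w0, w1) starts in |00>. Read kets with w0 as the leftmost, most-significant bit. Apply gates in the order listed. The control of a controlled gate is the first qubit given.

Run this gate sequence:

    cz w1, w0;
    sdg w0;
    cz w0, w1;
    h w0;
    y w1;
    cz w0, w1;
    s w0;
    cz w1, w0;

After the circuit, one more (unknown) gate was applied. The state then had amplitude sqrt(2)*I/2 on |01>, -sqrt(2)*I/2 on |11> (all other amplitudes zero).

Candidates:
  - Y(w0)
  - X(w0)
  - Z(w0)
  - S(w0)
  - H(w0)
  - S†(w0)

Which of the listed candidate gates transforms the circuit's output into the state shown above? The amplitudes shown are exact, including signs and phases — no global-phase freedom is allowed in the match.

It was S(w0) that produced the state shown.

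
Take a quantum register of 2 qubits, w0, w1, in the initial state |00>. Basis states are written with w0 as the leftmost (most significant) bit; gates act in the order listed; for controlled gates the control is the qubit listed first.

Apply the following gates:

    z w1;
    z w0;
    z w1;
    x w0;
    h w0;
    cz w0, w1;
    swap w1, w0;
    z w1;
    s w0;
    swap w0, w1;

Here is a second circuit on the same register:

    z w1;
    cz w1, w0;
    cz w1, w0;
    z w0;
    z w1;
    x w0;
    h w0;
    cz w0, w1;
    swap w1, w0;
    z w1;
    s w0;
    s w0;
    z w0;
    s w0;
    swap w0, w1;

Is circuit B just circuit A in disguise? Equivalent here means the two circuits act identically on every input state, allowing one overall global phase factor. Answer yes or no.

Yes: on every input state the two circuits agree up to one overall phase factor.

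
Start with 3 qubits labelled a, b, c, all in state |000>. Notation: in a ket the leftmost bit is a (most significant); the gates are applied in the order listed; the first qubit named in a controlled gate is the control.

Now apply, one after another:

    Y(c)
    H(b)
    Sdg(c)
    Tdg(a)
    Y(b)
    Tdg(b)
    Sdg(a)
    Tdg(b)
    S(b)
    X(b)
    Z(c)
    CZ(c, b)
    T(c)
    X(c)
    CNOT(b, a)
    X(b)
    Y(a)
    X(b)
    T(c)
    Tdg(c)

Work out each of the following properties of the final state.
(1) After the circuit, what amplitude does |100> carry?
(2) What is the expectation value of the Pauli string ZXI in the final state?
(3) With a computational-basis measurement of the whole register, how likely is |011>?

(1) |100> carries amplitude sqrt(2)*exp(I*pi/4)/2 in the final state.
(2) In the final state, ZXI has expectation 0.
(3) A full measurement returns |011> with probability 0.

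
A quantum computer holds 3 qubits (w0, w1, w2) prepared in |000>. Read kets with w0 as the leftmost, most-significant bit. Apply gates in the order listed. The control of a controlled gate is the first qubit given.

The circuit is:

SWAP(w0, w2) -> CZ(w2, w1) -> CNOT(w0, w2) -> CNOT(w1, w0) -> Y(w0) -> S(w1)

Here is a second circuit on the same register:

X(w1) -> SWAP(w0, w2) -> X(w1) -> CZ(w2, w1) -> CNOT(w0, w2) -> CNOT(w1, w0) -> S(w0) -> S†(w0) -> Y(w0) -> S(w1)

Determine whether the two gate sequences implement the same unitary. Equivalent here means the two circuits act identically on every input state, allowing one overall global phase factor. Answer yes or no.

Yes, they are equivalent — the unitaries differ by at most a global phase.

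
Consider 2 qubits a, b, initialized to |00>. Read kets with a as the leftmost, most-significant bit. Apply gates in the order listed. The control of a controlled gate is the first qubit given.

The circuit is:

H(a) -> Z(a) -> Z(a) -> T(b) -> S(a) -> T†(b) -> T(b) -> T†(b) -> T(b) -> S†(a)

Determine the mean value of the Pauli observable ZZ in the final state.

In the final state, ZZ has expectation 0. Key observation: the block from step 5 through step 10 cancels to the identity and can be dropped.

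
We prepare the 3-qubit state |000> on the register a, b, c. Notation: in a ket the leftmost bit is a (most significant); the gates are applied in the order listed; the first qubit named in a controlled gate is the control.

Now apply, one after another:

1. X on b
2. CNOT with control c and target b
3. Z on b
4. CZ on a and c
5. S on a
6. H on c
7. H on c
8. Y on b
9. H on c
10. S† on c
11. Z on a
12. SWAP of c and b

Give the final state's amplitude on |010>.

The amplitude on |010> is sqrt(2)/2. Key observation: the block from step 6 through step 7 cancels to the identity and can be dropped.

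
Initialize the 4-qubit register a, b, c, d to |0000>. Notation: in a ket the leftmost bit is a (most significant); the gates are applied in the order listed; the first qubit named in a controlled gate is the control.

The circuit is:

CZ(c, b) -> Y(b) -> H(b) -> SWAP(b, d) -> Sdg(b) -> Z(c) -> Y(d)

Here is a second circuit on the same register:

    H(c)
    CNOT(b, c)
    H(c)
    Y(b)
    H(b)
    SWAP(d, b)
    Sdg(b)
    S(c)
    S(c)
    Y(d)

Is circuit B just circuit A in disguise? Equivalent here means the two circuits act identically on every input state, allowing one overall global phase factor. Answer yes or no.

Yes — the two circuits implement the same unitary up to a global phase.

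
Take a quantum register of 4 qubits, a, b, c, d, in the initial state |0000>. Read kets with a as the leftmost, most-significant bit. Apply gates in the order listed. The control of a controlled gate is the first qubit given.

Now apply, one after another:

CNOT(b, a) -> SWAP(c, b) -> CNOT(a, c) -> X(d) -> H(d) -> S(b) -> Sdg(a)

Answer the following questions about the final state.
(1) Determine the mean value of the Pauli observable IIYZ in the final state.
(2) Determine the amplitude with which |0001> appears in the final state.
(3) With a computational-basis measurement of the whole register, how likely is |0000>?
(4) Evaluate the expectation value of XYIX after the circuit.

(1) The observable IIYZ averages to 0.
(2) The final state's coefficient on |0001> equals -sqrt(2)/2.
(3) A full measurement returns |0000> with probability 1/2.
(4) The expectation value of XYIX is 0.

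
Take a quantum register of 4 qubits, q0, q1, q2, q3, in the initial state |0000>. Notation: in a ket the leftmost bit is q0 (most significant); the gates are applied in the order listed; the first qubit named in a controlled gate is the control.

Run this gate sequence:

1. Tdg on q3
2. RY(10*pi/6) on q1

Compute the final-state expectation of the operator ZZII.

The expectation value of ZZII is 1/2.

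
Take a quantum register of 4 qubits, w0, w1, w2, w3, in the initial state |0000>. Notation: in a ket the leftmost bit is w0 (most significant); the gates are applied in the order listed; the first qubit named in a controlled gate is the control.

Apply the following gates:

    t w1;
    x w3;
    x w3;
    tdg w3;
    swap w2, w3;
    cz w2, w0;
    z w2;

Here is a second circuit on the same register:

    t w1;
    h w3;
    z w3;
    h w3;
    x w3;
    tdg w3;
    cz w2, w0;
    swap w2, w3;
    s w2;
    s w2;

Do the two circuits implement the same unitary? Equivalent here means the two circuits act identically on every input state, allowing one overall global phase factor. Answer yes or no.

No, they are not equivalent — no single phase factor reconciles the two unitaries.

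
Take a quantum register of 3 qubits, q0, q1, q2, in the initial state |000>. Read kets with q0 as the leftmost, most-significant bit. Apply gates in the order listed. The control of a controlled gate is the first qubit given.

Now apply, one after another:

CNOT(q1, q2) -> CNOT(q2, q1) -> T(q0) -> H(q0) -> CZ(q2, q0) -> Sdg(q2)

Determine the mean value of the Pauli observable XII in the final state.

In the final state, XII has expectation 1.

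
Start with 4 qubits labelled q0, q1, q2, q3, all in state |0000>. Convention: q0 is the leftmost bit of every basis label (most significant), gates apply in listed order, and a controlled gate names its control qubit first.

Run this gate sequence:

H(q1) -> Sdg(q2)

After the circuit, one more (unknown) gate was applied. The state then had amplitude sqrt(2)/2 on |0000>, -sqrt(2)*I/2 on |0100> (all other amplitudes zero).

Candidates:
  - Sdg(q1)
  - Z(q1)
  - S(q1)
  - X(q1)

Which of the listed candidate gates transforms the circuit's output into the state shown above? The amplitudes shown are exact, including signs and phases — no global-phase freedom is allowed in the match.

The applied gate was Sdg(q1).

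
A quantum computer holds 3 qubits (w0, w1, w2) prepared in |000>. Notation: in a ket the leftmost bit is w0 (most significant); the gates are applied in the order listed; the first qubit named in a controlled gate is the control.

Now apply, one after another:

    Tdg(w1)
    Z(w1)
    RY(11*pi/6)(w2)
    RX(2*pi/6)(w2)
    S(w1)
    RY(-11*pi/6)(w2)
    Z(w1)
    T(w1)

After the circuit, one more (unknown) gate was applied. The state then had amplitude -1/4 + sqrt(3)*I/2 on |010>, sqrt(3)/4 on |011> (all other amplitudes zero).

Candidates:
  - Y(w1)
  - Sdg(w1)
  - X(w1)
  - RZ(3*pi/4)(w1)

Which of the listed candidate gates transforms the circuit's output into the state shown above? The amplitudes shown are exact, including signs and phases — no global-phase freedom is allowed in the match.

The applied gate was Y(w1).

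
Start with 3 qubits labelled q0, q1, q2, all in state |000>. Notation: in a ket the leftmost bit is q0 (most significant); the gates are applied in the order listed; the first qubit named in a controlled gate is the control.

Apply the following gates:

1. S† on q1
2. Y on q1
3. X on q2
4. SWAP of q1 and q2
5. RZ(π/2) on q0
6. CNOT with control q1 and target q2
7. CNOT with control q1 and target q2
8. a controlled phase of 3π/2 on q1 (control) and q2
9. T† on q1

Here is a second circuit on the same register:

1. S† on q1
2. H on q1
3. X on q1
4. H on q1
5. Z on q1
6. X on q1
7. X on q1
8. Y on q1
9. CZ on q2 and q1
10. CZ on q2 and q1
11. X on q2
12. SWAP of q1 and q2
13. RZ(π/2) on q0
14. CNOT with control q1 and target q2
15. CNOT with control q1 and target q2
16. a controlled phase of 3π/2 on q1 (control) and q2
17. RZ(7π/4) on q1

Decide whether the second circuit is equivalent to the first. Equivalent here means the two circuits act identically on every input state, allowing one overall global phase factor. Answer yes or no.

Yes, they are equivalent — the unitaries differ by at most a global phase.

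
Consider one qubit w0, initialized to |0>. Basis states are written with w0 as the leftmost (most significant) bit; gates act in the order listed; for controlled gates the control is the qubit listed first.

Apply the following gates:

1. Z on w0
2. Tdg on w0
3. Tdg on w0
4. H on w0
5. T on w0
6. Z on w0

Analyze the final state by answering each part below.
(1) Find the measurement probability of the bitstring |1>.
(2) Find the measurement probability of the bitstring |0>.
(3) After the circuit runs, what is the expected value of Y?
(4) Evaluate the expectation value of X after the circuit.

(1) Outcome |1> occurs with probability 1/2.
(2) Outcome |0> occurs with probability 1/2.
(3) The expectation value of Y is -sqrt(2)/2.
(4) The observable X averages to -sqrt(2)/2.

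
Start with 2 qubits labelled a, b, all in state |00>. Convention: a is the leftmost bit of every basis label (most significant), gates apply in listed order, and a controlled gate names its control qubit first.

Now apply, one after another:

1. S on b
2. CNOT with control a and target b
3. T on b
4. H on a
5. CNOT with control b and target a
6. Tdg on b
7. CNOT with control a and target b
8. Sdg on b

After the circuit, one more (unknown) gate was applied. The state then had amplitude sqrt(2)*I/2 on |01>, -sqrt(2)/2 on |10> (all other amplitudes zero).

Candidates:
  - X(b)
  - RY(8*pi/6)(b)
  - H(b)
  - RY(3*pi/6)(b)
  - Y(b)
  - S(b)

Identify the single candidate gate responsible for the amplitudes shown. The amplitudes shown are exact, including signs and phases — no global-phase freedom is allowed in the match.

It was Y(b) that produced the state shown.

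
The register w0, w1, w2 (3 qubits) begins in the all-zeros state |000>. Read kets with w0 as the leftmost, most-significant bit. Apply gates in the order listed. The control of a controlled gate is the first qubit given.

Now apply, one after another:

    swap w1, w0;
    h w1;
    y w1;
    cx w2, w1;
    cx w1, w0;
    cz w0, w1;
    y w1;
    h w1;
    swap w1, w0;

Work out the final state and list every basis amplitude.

The final amplitudes are 1/2 on |000>, 0 on |001>, -1/2 on |010>, 0 on |011>, -1/2 on |100>, 0 on |101>, -1/2 on |110>, 0 on |111>.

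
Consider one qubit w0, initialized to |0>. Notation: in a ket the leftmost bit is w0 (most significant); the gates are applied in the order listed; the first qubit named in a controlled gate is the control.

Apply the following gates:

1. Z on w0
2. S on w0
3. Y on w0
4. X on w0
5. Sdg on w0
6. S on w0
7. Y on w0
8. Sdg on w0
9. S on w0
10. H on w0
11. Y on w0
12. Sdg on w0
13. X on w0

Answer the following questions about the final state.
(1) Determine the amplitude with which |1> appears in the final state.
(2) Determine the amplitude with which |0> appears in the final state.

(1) |1> carries amplitude -sqrt(2)*I/2 in the final state.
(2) The amplitude on |0> is -sqrt(2)/2.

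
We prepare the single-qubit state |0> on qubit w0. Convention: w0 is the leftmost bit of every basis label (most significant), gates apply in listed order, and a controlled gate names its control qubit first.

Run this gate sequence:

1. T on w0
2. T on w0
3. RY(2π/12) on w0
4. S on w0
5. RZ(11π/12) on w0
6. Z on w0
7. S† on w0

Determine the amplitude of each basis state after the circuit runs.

The final amplitudes are (-sqrt(6) - sqrt(2))*exp(13*I*pi/24)/4 on |0>, (-sqrt(6) + sqrt(2))*exp(11*I*pi/24)/4 on |1>.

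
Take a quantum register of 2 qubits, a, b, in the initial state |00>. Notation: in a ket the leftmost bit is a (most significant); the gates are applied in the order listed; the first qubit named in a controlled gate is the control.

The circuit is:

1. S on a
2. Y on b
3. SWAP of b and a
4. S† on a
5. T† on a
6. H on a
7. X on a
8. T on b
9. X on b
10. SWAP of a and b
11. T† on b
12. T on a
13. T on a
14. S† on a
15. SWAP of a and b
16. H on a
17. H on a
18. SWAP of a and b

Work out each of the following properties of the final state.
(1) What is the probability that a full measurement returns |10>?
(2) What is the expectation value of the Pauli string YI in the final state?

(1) Outcome |10> occurs with probability 1/2.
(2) In the final state, YI has expectation 0.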